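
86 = 86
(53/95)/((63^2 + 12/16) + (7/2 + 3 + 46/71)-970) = 15052/81126105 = 0.00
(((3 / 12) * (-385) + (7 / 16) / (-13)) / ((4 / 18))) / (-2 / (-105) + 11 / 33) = -18925515 / 15392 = -1229.57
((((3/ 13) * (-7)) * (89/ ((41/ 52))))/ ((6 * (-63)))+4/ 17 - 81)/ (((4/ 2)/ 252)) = -7050554/ 697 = -10115.57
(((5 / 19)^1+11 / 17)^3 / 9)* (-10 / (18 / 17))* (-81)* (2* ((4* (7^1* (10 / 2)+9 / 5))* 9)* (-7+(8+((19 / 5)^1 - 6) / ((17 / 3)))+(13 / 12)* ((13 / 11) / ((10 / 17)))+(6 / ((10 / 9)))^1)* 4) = 2061990148393728 / 370680937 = 5562708.90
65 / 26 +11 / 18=28 / 9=3.11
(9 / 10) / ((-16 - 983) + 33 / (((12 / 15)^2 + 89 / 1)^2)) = -15066243 / 16723460980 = -0.00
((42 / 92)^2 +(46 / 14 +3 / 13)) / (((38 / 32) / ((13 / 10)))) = 1434502 / 351785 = 4.08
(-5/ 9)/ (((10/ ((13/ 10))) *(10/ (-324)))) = 117/ 50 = 2.34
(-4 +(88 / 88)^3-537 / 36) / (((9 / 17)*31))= -3655 / 3348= -1.09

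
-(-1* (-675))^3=-307546875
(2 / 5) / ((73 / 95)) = 38 / 73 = 0.52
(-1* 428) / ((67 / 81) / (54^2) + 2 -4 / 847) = -85624829136 / 399227989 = -214.48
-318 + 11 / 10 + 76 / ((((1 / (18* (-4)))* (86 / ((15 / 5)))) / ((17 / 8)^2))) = -1178.86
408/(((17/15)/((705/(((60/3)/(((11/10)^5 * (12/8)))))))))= 613121157/20000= 30656.06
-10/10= -1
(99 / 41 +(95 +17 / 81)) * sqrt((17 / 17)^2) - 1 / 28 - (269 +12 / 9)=-16063169 / 92988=-172.74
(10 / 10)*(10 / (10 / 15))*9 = 135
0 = 0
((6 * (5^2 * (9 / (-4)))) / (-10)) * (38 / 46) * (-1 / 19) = -135 / 92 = -1.47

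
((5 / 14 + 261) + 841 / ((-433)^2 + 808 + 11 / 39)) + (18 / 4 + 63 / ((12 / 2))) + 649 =23784179864 / 25702579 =925.36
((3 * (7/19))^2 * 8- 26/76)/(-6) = -1.57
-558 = -558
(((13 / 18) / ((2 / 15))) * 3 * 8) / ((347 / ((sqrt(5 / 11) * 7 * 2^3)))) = 14.14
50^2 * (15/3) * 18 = 225000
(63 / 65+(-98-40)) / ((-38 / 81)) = 721467 / 2470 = 292.09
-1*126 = -126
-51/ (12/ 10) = -42.50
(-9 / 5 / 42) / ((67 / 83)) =-0.05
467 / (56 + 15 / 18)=2802 / 341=8.22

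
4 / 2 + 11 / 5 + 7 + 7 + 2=101 / 5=20.20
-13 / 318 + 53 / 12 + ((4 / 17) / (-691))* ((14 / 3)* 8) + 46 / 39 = 179438923 / 32374732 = 5.54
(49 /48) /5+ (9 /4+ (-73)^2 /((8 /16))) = 2558509 /240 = 10660.45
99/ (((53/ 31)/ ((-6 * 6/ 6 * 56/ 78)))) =-171864/ 689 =-249.44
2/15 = 0.13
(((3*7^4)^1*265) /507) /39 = 636265 /6591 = 96.54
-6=-6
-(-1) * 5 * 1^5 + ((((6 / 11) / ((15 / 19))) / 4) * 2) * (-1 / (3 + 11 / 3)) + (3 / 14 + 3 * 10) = 270751 / 7700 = 35.16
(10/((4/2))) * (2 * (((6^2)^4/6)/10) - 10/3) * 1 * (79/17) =66340882/51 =1300801.61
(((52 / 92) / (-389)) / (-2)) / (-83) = -13 / 1485202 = -0.00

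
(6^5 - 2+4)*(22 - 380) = -2784524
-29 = -29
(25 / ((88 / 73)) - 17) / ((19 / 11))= 329 / 152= 2.16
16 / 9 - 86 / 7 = -662 / 63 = -10.51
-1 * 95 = -95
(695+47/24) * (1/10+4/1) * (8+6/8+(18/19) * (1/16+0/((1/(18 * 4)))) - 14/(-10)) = 5321176513/182400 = 29173.12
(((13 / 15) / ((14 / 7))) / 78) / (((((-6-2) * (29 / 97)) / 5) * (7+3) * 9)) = -97 / 751680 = -0.00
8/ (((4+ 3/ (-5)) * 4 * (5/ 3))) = 6/ 17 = 0.35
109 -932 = -823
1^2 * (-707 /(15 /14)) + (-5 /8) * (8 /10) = -19811 /30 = -660.37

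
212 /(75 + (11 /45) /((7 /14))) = 9540 /3397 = 2.81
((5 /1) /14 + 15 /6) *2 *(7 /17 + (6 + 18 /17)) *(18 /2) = 45720 /119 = 384.20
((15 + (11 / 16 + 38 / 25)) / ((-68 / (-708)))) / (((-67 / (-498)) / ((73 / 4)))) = 22144875507 / 911200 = 24302.98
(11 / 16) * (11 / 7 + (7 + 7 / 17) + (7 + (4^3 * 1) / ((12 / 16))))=198935 / 2856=69.66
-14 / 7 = -2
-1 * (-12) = 12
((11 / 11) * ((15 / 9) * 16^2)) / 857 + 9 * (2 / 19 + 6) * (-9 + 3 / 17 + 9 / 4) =-299537417 / 830433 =-360.70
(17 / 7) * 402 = 6834 / 7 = 976.29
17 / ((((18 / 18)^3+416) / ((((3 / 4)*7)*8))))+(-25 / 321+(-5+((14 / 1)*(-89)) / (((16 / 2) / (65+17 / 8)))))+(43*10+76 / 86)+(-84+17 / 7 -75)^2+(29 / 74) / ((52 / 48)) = 14487.77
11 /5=2.20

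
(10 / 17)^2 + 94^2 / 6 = 1277102 / 867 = 1473.01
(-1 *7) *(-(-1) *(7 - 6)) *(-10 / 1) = 70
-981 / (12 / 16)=-1308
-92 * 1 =-92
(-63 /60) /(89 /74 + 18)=-111 /2030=-0.05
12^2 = 144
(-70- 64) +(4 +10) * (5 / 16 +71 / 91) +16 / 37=-455101 / 3848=-118.27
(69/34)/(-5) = -69/170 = -0.41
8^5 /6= 16384 /3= 5461.33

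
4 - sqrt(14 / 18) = 4 - sqrt(7) / 3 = 3.12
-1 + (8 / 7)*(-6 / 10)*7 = -29 / 5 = -5.80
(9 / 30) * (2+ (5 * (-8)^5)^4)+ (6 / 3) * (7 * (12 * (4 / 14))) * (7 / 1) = 1080863910568919041683 / 5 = 216172782113783808336.60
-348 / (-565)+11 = 6563 / 565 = 11.62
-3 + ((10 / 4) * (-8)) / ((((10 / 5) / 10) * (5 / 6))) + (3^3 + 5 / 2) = -93.50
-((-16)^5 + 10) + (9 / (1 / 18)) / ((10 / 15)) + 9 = 1048818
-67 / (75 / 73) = -4891 / 75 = -65.21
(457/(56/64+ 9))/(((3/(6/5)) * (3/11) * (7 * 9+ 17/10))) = 160864/153339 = 1.05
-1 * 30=-30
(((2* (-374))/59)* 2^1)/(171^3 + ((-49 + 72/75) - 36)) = -18700/3687593633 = -0.00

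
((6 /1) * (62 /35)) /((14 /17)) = 3162 /245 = 12.91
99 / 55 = 9 / 5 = 1.80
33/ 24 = 11/ 8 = 1.38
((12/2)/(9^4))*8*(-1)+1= 0.99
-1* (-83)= 83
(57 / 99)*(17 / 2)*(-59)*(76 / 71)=-724166 / 2343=-309.08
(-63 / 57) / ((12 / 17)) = -119 / 76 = -1.57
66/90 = 11/15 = 0.73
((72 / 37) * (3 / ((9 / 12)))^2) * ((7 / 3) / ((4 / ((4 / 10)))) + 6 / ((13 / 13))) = 35904 / 185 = 194.08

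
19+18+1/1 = 38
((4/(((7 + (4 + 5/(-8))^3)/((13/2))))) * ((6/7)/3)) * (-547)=-14563328/162869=-89.42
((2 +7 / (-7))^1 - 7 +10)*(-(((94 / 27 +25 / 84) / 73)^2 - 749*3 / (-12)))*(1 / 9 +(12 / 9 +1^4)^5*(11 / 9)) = -26394333729169640 / 416311216083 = -63400.49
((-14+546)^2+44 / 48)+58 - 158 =3395099 / 12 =282924.92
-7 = -7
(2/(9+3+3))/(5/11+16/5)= 0.04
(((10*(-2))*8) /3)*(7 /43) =-1120 /129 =-8.68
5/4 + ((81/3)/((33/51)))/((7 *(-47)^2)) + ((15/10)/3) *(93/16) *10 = 82502449/2721488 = 30.32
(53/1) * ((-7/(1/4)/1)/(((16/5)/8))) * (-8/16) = 1855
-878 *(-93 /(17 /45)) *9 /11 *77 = 13617005.29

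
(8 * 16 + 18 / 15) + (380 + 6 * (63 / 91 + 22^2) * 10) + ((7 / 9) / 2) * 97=34665299 / 1170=29628.46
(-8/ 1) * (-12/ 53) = 96/ 53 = 1.81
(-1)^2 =1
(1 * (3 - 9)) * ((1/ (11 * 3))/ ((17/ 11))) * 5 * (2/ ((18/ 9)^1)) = -10/ 17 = -0.59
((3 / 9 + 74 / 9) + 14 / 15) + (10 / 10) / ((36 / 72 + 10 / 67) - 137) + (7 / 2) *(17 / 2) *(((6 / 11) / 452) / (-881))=6208645539323 / 654815830680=9.48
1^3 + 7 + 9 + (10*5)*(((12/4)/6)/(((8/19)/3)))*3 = 4411/8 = 551.38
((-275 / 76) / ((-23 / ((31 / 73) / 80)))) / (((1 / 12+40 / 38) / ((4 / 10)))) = 1023 / 3478888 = 0.00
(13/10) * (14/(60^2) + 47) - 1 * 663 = -10834109/18000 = -601.89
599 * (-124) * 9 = -668484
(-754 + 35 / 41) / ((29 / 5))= -154395 / 1189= -129.85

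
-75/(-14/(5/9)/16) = 1000/21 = 47.62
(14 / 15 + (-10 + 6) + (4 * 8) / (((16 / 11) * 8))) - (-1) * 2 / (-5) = -0.72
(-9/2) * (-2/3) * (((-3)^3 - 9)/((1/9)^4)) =-708588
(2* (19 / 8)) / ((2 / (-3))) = -57 / 8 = -7.12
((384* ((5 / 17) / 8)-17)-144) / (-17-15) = 2497 / 544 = 4.59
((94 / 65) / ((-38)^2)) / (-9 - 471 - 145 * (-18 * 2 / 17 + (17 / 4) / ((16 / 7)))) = -25568 / 11298280175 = -0.00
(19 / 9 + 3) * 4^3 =2944 / 9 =327.11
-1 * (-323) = 323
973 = 973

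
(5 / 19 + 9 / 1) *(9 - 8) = 176 / 19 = 9.26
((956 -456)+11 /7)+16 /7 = 3527 /7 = 503.86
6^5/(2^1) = 3888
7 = 7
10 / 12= 5 / 6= 0.83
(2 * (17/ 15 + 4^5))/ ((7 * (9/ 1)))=30754/ 945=32.54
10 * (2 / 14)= 10 / 7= 1.43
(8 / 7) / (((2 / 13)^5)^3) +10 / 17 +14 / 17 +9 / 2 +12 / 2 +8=870160181249248341 / 487424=1785222273111.80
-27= -27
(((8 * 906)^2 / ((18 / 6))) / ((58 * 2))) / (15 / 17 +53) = 18605616 / 6641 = 2801.63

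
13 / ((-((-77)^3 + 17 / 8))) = 104 / 3652247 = 0.00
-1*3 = -3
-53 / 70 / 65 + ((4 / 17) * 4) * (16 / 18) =574291 / 696150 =0.82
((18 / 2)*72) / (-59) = -648 / 59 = -10.98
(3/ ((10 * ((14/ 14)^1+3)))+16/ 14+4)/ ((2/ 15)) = 4383/ 112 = 39.13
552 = 552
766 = 766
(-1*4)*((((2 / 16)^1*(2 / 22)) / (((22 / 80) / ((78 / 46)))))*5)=-3900 / 2783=-1.40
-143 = -143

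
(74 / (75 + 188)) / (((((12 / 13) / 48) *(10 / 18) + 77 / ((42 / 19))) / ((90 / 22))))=1558440 / 47176151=0.03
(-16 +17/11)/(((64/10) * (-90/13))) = 689/2112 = 0.33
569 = 569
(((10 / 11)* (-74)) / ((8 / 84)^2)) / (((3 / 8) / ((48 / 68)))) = -2610720 / 187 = -13961.07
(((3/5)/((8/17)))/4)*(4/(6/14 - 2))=-357/440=-0.81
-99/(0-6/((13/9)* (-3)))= -143/2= -71.50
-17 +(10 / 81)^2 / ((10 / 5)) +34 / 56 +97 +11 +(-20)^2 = 90313565 / 183708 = 491.61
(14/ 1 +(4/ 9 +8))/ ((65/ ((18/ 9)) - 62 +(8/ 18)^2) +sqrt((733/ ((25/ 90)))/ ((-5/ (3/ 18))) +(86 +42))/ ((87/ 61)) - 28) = -709656572700/ 1800948934789 - 1736662680 * sqrt(1001)/ 1800948934789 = -0.42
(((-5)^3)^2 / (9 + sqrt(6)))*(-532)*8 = -7980000 + 2660000*sqrt(6) / 3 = -5808119.09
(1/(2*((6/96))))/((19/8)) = 64/19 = 3.37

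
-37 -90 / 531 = -37.17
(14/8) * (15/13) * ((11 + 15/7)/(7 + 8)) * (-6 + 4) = -46/13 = -3.54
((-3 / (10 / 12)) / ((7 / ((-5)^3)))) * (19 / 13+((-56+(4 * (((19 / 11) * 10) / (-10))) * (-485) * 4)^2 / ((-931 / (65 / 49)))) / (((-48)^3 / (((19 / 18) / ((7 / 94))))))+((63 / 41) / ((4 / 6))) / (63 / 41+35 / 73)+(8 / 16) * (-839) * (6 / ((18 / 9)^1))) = -5419715066824036075 / 68914082004768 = -78644.52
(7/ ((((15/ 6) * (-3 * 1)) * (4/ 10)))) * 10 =-70/ 3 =-23.33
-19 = -19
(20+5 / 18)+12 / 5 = 2041 / 90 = 22.68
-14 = -14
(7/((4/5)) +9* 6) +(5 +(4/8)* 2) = 275/4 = 68.75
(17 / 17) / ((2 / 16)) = 8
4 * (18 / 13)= 5.54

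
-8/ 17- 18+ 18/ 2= -161/ 17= -9.47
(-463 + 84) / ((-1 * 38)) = 379 / 38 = 9.97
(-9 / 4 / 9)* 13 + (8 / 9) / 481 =-56245 / 17316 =-3.25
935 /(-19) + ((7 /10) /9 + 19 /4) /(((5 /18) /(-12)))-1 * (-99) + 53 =-50241 /475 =-105.77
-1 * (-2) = 2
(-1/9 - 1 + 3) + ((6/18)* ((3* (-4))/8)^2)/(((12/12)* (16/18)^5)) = 3822547/1179648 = 3.24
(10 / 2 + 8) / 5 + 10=63 / 5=12.60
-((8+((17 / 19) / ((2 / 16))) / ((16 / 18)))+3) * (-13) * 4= 18824 / 19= 990.74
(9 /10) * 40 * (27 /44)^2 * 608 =997272 /121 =8241.92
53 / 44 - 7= -255 / 44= -5.80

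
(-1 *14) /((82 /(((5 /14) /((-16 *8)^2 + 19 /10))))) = -25 /6718219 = -0.00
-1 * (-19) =19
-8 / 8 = -1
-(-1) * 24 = 24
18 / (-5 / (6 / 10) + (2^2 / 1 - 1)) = -27 / 8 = -3.38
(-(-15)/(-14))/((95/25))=-75/266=-0.28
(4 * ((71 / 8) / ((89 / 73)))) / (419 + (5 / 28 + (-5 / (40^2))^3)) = 594427904000 / 8557305855377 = 0.07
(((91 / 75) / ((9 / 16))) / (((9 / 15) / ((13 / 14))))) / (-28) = -338 / 2835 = -0.12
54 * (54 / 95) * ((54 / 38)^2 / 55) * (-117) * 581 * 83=-6358601.93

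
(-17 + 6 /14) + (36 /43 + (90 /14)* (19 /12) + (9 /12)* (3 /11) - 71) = -76.35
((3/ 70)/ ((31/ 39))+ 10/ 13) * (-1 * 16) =-13.17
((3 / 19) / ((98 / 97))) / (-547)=-291 / 1018514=-0.00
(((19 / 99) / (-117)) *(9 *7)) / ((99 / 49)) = -6517 / 127413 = -0.05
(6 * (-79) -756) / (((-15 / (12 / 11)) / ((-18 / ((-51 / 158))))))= 932832 / 187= 4988.41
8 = 8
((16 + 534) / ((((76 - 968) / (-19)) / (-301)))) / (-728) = 224675 / 46384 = 4.84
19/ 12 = 1.58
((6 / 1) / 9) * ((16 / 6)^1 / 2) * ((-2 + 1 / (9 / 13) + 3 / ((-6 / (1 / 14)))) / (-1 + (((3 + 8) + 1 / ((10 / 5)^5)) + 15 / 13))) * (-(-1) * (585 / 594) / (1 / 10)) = -40289600 / 87062283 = -0.46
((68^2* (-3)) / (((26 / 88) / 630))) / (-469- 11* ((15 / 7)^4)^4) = 399347498141278768620 / 29358906751394569271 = 13.60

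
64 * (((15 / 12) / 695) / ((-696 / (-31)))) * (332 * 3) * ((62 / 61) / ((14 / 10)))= 6381040 / 1721237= 3.71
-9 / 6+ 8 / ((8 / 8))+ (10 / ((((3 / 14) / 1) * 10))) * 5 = 29.83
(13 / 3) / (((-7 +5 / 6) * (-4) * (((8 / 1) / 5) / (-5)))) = -325 / 592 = -0.55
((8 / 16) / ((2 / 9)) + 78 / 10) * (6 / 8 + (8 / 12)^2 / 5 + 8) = 106597 / 1200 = 88.83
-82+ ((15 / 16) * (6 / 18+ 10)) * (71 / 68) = -78211 / 1088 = -71.89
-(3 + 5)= -8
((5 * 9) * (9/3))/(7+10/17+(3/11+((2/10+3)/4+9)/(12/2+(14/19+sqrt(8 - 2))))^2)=14.39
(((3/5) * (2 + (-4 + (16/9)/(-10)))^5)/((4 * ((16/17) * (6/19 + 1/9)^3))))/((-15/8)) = 53.52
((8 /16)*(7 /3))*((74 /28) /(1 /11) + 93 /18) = 719 /18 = 39.94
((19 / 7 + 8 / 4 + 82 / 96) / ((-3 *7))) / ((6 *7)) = -0.01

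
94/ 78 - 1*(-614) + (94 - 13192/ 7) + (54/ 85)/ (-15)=-136376789/ 116025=-1175.41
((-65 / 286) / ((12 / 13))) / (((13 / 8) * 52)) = -5 / 1716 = -0.00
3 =3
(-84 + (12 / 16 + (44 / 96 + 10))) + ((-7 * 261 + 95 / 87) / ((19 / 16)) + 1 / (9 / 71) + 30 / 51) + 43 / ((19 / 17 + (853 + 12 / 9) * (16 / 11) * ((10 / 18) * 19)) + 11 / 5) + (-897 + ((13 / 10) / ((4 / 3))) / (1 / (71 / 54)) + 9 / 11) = -309862010070058277 / 124102766276720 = -2496.82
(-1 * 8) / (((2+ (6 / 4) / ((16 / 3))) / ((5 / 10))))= -128 / 73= -1.75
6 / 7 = 0.86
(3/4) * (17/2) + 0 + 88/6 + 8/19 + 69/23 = 11155/456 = 24.46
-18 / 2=-9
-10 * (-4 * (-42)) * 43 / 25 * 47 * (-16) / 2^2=2716224 / 5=543244.80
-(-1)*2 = 2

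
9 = 9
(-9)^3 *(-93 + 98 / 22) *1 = 710046 / 11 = 64549.64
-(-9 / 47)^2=-0.04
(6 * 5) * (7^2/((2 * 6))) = 245/2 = 122.50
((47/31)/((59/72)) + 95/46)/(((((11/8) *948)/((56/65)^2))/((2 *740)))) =305785163264/92670025305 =3.30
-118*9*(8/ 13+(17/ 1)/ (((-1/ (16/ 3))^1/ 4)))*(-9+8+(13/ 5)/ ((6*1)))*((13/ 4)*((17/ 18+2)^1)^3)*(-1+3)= -52711241743/ 1458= -36153115.05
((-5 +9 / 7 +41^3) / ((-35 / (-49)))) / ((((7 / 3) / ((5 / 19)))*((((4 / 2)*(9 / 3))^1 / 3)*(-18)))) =-160807 / 532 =-302.27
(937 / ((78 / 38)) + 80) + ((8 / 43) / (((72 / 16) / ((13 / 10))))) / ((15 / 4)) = 202435433 / 377325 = 536.50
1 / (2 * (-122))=-1 / 244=-0.00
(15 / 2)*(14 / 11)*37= 3885 / 11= 353.18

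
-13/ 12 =-1.08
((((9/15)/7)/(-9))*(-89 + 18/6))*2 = 172/105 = 1.64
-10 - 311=-321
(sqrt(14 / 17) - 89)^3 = -11988211 / 17 + 403985 * sqrt(238) / 289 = -683623.56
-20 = -20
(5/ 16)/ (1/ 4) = 5/ 4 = 1.25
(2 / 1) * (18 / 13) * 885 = 31860 / 13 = 2450.77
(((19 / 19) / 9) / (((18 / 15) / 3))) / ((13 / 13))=5 / 18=0.28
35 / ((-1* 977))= -35 / 977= -0.04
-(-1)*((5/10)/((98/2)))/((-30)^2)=1/88200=0.00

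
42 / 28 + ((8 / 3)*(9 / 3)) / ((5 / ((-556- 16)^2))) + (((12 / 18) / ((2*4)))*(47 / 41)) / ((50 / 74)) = 6439001309 / 12300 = 523496.04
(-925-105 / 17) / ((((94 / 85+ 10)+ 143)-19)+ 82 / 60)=-474900 / 69601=-6.82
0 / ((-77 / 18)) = 0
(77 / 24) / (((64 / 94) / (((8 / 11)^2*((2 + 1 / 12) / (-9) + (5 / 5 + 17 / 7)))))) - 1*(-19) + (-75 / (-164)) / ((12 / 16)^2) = 16238183 / 584496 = 27.78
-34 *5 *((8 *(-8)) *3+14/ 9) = 291380/ 9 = 32375.56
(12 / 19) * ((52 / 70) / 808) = 39 / 67165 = 0.00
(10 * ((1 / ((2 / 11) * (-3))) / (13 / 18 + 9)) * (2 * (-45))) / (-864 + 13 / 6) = -7128 / 36197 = -0.20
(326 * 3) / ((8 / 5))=2445 / 4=611.25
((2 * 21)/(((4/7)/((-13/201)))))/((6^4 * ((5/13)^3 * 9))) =-1399489/195372000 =-0.01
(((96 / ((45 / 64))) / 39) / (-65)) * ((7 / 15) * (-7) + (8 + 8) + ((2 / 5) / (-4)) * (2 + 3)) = -375808 / 570375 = -0.66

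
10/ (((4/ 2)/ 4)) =20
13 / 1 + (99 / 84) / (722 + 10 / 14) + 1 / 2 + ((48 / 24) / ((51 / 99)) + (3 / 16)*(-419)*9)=-949030743 / 1376048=-689.68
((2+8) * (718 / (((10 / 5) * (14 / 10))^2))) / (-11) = -44875 / 539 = -83.26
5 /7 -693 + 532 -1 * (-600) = 3078 /7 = 439.71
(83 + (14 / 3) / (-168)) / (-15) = -2987 / 540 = -5.53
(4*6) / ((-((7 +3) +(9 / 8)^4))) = -2.07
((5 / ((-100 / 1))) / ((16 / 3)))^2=9 / 102400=0.00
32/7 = 4.57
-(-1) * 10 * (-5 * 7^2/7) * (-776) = 271600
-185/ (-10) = 37/ 2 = 18.50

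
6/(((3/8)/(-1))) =-16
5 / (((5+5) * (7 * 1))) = 1 / 14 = 0.07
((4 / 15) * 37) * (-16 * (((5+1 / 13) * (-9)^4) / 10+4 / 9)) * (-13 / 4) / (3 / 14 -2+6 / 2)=16152292576 / 11475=1407607.20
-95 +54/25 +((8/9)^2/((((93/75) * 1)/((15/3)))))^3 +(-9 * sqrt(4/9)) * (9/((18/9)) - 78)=150603110465024/395803970775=380.50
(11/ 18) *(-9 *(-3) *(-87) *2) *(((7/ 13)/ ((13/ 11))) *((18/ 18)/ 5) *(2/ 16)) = -221067/ 6760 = -32.70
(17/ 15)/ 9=17/ 135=0.13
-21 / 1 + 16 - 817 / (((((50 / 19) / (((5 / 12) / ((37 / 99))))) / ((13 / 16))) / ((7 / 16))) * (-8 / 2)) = 39037969 / 1515520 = 25.76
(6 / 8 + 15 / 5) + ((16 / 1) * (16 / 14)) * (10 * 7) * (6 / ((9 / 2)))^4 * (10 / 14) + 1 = 6564373 / 2268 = 2894.34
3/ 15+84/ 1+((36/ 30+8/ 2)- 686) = -2983/ 5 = -596.60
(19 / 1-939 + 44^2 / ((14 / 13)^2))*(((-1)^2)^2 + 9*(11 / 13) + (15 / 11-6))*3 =62674212 / 7007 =8944.51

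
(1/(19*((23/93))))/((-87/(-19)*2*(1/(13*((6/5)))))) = 1209/3335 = 0.36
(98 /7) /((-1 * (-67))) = 14 /67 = 0.21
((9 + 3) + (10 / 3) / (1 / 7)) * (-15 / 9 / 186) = -265 / 837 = -0.32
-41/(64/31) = -1271/64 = -19.86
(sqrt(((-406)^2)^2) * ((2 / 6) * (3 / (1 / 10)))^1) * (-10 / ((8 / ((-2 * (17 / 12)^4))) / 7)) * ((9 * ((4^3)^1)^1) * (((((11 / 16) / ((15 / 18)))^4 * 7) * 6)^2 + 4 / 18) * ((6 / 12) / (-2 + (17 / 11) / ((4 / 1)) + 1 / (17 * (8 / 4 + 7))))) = -25163722843389407164615171829 / 3190652928000000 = -7886700124153.84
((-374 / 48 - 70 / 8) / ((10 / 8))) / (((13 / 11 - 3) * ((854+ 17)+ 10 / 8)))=4367 / 523350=0.01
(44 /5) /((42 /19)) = 418 /105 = 3.98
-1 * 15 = -15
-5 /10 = -1 /2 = -0.50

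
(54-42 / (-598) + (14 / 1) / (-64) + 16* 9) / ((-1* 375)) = -1893043 / 3588000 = -0.53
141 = 141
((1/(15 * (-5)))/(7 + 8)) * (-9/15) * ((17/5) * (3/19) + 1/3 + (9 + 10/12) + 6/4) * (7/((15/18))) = 48692/890625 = 0.05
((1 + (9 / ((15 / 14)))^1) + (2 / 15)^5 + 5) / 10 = 5467516 / 3796875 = 1.44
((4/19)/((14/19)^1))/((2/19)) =19/7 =2.71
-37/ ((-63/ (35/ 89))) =185/ 801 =0.23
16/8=2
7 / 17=0.41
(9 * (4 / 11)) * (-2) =-72 / 11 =-6.55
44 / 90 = 22 / 45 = 0.49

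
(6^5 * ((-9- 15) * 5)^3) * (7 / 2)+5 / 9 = -423263231995 / 9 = -47029247999.44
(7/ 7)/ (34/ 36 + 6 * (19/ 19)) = 18/ 125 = 0.14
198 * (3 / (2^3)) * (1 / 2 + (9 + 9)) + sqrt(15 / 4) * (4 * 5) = 10 * sqrt(15) + 10989 / 8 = 1412.35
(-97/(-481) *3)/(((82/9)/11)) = 28809/39442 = 0.73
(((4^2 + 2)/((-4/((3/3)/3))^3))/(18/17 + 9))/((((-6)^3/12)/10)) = 85/147744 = 0.00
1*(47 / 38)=47 / 38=1.24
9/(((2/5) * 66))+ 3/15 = 119/220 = 0.54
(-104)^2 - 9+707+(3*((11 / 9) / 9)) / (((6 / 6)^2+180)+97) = 86424095 / 7506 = 11514.00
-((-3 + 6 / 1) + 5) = -8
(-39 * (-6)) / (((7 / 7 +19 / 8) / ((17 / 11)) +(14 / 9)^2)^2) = 2184340608 / 197831413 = 11.04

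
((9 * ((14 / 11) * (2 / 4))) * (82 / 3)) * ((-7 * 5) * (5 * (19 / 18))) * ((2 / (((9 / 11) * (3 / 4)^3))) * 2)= -335108.92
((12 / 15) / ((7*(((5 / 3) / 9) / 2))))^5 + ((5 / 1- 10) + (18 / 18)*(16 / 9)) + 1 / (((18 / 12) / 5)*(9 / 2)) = 1698227005427 / 4431533203125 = 0.38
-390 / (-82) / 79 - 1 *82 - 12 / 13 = -3489107 / 42107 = -82.86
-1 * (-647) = 647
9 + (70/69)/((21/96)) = 941/69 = 13.64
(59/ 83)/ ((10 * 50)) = 59/ 41500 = 0.00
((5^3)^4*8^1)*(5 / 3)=9765625000 / 3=3255208333.33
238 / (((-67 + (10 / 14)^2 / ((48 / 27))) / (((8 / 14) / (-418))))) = 53312 / 10931327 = 0.00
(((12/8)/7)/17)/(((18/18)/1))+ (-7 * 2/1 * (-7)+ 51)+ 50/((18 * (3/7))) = 999205/6426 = 155.49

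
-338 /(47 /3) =-21.57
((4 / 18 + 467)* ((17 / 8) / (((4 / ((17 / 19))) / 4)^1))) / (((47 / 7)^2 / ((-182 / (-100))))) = 35.86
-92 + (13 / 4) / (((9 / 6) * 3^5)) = -134123 / 1458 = -91.99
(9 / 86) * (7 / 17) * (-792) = -24948 / 731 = -34.13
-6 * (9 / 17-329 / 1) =33504 / 17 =1970.82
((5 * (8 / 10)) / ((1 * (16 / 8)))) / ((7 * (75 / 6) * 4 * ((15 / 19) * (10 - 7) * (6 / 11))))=209 / 47250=0.00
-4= -4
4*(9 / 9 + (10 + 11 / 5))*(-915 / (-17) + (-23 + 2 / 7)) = 977328 / 595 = 1642.57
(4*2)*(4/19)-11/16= 303/304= 1.00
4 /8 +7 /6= 1.67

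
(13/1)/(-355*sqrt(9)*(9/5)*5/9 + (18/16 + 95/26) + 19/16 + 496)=-2704/117111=-0.02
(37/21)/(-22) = -37/462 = -0.08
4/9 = 0.44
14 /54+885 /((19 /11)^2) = 2893822 /9747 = 296.89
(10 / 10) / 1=1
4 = 4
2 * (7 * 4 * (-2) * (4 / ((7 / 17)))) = -1088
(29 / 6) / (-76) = -29 / 456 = -0.06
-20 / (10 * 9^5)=-2 / 59049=-0.00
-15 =-15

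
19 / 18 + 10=199 / 18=11.06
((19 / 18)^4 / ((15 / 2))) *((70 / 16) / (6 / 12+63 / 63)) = 912247 / 1889568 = 0.48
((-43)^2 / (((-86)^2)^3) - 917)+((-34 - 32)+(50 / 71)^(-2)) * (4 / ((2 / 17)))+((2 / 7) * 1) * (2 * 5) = -2957549606673097 / 957264280000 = -3089.59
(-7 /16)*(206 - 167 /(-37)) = -54523 /592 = -92.10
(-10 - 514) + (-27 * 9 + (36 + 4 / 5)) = -3651 / 5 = -730.20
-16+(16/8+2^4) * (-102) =-1852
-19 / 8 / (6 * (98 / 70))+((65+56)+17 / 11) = 451883 / 3696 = 122.26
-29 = -29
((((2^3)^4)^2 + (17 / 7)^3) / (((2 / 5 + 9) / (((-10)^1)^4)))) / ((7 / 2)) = 575459000100000 / 112847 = 5099462104.44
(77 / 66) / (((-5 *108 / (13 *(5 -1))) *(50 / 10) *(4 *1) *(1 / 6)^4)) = -182 / 25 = -7.28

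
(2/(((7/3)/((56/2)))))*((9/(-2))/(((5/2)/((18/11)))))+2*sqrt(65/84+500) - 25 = -5263/55+sqrt(883365)/21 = -50.93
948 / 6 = 158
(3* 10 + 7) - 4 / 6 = 109 / 3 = 36.33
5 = 5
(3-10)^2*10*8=3920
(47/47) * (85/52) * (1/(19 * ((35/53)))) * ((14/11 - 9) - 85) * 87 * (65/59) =-99943425/86317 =-1157.86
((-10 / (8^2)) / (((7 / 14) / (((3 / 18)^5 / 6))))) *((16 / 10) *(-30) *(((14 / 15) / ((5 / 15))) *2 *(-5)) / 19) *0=0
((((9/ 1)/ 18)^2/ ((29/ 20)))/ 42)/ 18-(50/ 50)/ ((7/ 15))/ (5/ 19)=-178519/ 21924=-8.14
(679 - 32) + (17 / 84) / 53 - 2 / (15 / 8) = 14378561 / 22260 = 645.94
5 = 5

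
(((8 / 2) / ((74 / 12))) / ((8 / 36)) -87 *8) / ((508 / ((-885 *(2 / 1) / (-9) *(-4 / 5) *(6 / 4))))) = 1512996 / 4699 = 321.98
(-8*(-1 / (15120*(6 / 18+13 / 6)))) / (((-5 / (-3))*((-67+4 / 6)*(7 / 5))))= -1 / 731325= -0.00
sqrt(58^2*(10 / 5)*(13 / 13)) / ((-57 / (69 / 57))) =-1.74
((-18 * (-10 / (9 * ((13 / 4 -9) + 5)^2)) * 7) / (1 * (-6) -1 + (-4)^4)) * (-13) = -29120 / 2241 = -12.99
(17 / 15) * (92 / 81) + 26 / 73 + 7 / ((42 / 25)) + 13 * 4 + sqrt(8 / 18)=10373189 / 177390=58.48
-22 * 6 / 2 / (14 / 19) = -627 / 7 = -89.57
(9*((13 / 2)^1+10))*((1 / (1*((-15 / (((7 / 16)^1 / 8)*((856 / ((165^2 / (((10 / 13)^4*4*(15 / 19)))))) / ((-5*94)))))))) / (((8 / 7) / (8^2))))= 629160 / 280554703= 0.00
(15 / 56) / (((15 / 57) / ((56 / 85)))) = 57 / 85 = 0.67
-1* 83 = -83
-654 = -654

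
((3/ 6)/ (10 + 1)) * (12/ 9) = 2/ 33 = 0.06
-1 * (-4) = 4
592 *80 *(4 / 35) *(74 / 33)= 12137.28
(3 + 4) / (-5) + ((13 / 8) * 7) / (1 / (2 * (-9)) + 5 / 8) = 3808 / 205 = 18.58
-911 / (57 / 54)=-16398 / 19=-863.05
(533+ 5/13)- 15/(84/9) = 193567/364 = 531.78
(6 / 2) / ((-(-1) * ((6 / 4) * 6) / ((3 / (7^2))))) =0.02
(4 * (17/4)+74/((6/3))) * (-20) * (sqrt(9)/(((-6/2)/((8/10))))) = 864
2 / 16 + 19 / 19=9 / 8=1.12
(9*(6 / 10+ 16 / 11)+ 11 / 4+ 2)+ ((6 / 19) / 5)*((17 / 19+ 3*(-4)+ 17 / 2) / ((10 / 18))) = 22.94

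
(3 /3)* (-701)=-701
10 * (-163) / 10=-163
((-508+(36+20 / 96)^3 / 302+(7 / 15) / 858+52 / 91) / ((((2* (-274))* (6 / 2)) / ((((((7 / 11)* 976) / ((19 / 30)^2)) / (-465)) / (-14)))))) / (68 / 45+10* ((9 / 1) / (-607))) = 1354875485552106185 / 36439362478160049408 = 0.04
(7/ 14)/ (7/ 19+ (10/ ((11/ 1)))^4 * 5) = 0.13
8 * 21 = 168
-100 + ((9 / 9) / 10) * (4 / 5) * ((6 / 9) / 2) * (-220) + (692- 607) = -313 / 15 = -20.87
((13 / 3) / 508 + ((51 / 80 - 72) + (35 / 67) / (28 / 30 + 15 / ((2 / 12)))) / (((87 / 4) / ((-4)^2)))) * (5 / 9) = -264976516141 / 9087714108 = -29.16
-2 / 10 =-0.20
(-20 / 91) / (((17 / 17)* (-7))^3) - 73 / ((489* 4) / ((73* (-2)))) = 166353637 / 30526314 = 5.45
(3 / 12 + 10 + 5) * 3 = 183 / 4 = 45.75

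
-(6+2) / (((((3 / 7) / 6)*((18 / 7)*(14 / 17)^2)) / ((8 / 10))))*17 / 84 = -9826 / 945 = -10.40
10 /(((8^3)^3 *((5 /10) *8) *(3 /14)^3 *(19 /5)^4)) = 1071875 /118066872582144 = 0.00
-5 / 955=-1 / 191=-0.01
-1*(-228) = 228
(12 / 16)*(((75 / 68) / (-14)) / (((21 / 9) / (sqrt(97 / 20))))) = -135*sqrt(485) / 53312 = -0.06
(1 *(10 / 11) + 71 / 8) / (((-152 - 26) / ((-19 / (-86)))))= -16359 / 1347104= -0.01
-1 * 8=-8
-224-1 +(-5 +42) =-188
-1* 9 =-9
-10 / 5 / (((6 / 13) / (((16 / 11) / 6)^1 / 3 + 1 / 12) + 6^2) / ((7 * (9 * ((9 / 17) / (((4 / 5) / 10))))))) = -1330875 / 61948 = -21.48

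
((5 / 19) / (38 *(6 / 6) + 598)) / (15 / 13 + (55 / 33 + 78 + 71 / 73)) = 949 / 187596044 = 0.00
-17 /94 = -0.18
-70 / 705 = -14 / 141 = -0.10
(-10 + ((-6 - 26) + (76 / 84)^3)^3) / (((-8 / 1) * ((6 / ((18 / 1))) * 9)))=24269250202771967 / 19062721117944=1273.13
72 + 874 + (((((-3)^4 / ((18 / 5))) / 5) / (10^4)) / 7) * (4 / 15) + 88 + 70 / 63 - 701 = 526225027 / 1575000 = 334.11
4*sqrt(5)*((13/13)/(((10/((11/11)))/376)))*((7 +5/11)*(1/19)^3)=61664*sqrt(5)/377245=0.37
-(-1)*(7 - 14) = -7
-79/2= -39.50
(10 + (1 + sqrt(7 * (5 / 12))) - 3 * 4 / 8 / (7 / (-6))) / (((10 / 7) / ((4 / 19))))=7 * sqrt(105) / 285 + 172 / 95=2.06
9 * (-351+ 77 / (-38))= -120735 / 38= -3177.24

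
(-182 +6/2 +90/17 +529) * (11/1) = 66440/17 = 3908.24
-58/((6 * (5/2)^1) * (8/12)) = -29/5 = -5.80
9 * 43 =387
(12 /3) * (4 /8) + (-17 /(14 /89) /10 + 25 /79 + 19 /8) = -135279 /22120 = -6.12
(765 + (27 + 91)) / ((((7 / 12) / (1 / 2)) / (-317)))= -1679466 / 7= -239923.71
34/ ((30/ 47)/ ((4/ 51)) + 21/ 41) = 131036/ 33339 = 3.93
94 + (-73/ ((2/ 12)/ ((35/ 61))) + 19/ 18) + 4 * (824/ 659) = -109444963/ 723582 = -151.25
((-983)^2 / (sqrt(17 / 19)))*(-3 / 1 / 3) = -966289*sqrt(323) / 17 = -1021549.41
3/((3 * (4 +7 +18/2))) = 1/20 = 0.05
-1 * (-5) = 5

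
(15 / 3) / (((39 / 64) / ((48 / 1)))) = 5120 / 13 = 393.85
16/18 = 8/9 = 0.89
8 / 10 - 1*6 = -26 / 5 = -5.20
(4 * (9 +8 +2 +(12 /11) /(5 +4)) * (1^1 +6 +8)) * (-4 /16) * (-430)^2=-583359500 /11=-53032681.82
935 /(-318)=-935 /318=-2.94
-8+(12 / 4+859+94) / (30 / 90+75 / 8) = 21080 / 233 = 90.47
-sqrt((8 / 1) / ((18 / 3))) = -2 * sqrt(3) / 3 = -1.15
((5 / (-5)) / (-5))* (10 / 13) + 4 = 54 / 13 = 4.15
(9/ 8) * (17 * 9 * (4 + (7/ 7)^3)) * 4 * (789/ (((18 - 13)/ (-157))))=-170573121/ 2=-85286560.50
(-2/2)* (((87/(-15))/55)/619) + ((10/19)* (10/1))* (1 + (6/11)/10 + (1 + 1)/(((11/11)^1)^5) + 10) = 222221551/3234275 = 68.71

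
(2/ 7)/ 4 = 1/ 14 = 0.07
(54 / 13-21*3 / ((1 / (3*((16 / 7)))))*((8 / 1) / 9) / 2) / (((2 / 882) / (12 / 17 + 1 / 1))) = -31230738 / 221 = -141315.56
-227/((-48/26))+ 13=3263/24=135.96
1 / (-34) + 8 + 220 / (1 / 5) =37671 / 34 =1107.97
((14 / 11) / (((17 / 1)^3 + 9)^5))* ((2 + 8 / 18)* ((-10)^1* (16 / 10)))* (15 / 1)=-70 / 270819120420864903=-0.00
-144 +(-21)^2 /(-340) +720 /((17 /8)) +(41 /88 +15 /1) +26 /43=67414789 /321640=209.60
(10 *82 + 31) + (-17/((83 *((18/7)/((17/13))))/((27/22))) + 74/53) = 2144501595/2516228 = 852.27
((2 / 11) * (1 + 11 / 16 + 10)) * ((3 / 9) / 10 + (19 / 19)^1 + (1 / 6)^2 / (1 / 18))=391 / 120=3.26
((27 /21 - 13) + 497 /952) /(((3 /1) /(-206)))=768.53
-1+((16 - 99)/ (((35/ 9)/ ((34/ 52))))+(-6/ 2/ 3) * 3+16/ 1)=-1779/ 910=-1.95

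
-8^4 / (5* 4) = -1024 / 5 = -204.80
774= 774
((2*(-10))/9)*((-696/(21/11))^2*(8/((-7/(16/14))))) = 385777.27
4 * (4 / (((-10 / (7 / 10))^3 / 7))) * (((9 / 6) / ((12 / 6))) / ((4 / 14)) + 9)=-223293 / 500000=-0.45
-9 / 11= -0.82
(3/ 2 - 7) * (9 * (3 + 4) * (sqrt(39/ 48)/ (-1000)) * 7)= 4851 * sqrt(13)/ 8000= 2.19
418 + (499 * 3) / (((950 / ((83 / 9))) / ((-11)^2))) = 6202757 / 2850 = 2176.41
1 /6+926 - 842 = 505 /6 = 84.17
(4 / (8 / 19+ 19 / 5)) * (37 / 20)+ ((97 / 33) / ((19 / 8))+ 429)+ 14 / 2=110374129 / 251427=438.99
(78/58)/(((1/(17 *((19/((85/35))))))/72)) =373464/29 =12878.07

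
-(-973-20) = 993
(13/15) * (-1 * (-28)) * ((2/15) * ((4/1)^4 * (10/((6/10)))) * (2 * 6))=1490944/9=165660.44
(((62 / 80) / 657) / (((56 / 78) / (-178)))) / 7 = -35867 / 858480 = -0.04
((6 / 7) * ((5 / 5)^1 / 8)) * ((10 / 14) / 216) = 5 / 14112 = 0.00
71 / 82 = 0.87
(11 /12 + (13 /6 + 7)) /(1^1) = 121 /12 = 10.08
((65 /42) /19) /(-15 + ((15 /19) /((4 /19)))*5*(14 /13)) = 169 /10773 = 0.02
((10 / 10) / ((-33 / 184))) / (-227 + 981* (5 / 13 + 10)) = -0.00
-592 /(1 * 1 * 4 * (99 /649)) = -970.22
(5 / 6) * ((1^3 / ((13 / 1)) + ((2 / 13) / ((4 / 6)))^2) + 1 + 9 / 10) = 3431 / 2028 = 1.69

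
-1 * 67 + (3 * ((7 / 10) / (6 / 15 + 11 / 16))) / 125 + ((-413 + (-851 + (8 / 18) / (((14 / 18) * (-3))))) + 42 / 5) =-100696249 / 76125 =-1322.78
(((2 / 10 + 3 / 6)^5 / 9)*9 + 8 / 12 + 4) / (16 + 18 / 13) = 0.28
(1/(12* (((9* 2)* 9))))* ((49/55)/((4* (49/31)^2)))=961/20956320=0.00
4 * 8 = 32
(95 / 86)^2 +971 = 7190541 / 7396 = 972.22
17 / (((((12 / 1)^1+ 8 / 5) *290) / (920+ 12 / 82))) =18863 / 4756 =3.97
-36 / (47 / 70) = -2520 / 47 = -53.62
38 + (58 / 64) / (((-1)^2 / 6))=695 / 16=43.44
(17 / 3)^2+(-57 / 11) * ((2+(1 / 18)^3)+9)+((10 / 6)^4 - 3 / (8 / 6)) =-415357 / 21384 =-19.42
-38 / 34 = -19 / 17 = -1.12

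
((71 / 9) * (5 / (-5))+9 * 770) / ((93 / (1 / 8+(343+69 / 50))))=1430821133 / 55800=25641.96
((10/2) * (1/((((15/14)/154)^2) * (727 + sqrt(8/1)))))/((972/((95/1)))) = 2293123756/165125061 - 6308456 * sqrt(2)/165125061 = 13.83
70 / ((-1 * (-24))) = 35 / 12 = 2.92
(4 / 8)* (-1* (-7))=7 / 2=3.50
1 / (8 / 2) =0.25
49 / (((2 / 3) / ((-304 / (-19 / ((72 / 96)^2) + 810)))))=-14364 / 499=-28.79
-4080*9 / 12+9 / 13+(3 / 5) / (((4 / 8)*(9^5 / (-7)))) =-3914063147 / 1279395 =-3059.31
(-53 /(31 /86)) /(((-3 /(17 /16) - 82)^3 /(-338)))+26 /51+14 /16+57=276389375275759 /4740538205928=58.30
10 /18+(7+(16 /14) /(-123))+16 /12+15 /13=336913 /33579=10.03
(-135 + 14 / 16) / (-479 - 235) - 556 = -3174799 / 5712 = -555.81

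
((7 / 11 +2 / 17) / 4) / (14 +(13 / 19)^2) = 16967 / 1302268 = 0.01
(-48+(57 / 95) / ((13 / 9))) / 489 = -1031 / 10595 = -0.10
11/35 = 0.31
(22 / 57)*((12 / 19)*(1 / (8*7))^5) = 11 / 24851771392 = 0.00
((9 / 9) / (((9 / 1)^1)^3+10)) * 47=47 / 739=0.06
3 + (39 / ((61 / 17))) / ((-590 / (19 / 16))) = 1714923 / 575840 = 2.98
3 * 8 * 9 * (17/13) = 3672/13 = 282.46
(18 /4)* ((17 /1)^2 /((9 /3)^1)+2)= 442.50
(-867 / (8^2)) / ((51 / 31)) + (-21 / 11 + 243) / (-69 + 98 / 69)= -38742643 / 3282752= -11.80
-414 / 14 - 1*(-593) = 3944 / 7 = 563.43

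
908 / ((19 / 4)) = 191.16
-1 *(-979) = 979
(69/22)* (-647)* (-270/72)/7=669645/616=1087.09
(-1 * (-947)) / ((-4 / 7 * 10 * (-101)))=6629 / 4040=1.64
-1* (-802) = 802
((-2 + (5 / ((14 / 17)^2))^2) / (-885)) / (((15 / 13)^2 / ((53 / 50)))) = -0.05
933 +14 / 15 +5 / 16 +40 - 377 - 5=142139 / 240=592.25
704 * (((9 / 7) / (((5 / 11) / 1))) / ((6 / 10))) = 23232 / 7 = 3318.86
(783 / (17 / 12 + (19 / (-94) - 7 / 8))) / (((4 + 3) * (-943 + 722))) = -883224 / 592501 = -1.49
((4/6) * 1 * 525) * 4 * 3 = 4200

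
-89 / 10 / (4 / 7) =-623 / 40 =-15.58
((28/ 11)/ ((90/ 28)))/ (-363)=-392/ 179685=-0.00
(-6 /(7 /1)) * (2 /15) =-4 /35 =-0.11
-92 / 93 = -0.99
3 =3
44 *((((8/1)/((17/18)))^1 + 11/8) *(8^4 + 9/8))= 482772433/272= 1774898.65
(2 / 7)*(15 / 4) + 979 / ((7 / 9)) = 17637 / 14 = 1259.79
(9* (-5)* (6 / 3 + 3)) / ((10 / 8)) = -180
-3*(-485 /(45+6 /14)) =3395 /106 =32.03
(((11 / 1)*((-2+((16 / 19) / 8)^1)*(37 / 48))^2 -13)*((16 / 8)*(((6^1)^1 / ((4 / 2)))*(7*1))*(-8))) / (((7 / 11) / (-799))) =1593700581 / 361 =4414683.05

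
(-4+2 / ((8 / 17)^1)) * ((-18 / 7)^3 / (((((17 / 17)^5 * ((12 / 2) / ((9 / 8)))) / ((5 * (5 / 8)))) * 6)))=-18225 / 43904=-0.42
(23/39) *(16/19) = 368/741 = 0.50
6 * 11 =66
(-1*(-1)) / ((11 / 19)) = 19 / 11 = 1.73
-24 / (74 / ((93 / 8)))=-279 / 74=-3.77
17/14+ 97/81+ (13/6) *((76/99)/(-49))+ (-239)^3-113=-1192067922545/87318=-13652029.62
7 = 7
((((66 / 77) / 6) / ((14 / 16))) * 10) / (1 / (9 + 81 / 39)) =11520 / 637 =18.08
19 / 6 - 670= -4001 / 6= -666.83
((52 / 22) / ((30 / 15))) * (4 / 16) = 13 / 44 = 0.30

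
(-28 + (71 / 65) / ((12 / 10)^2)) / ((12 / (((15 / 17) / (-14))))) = 63745 / 445536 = 0.14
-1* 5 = -5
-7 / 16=-0.44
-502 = -502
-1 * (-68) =68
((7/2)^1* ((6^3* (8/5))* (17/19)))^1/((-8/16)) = -205632/95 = -2164.55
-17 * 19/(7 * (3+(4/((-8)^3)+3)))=-41344/5369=-7.70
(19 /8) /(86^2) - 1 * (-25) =25.00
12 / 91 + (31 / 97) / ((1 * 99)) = 118057 / 873873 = 0.14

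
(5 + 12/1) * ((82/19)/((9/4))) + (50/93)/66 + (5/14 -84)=-41655707/816354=-51.03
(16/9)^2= 256/81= 3.16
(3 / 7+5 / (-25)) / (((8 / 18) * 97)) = 18 / 3395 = 0.01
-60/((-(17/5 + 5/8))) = 2400/161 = 14.91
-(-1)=1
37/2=18.50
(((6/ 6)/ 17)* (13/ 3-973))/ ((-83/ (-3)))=-2906/ 1411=-2.06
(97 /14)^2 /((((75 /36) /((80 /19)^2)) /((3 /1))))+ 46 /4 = 43763519 /35378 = 1237.03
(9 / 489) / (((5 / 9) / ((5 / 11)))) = 27 / 1793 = 0.02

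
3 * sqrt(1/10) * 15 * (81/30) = 243 * sqrt(10)/20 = 38.42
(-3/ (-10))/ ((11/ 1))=3/ 110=0.03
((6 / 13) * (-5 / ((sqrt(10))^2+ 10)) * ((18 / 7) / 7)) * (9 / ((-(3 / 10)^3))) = 9000 / 637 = 14.13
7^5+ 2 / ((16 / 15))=134471 / 8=16808.88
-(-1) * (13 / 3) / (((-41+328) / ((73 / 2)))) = 949 / 1722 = 0.55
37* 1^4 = 37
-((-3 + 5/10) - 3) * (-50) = -275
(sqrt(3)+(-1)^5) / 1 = -1+sqrt(3) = 0.73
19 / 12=1.58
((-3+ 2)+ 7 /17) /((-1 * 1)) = 10 /17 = 0.59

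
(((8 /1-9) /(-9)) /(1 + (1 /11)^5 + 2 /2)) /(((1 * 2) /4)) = 322102 /2898927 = 0.11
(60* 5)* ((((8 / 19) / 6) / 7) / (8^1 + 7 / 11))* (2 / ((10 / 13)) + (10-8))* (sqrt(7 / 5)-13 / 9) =-52624 / 22743 + 4048* sqrt(35) / 12635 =-0.42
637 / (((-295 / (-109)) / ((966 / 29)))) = 67072278 / 8555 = 7840.13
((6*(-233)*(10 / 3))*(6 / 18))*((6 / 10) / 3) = -932 / 3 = -310.67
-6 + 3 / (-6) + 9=5 / 2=2.50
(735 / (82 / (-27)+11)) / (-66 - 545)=-3969 / 26273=-0.15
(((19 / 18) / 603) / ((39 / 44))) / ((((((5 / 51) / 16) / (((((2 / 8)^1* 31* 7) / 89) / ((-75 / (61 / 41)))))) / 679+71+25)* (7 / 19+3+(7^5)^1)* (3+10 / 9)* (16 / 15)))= 3033738589805 / 10870745526921586573098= 0.00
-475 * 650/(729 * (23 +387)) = -30875/29889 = -1.03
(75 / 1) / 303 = 25 / 101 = 0.25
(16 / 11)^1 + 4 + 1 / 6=371 / 66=5.62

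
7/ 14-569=-1137/ 2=-568.50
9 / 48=3 / 16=0.19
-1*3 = -3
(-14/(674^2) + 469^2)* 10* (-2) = -499615016110/113569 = -4399220.00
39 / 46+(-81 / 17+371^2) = 107632199 / 782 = 137637.08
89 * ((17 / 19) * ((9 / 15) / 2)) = 4539 / 190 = 23.89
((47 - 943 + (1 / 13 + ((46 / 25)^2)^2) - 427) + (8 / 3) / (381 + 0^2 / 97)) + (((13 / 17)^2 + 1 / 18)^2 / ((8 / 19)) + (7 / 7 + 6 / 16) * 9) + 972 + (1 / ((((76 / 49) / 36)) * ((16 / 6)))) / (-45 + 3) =-326.31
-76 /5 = -15.20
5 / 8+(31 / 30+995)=119599 / 120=996.66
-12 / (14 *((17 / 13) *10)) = -39 / 595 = -0.07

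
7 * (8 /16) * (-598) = -2093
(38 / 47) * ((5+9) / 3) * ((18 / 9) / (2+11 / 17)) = 18088 / 6345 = 2.85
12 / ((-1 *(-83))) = 12 / 83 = 0.14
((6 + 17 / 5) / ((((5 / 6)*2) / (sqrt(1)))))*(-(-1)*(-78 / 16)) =-5499 / 200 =-27.50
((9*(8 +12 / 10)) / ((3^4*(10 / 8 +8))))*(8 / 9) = 1472 / 14985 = 0.10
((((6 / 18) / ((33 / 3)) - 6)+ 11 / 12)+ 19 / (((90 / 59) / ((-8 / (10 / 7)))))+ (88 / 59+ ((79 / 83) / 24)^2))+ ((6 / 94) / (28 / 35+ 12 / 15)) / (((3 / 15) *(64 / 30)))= -295403146068421 / 4034595206400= -73.22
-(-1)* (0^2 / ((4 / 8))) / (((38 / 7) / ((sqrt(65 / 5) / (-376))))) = 0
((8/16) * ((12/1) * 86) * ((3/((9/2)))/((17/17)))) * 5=1720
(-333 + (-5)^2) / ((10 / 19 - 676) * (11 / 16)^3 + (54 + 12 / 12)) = 1089536 / 581897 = 1.87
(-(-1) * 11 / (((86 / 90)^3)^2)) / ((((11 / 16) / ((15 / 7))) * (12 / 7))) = 166075312500 / 6321363049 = 26.27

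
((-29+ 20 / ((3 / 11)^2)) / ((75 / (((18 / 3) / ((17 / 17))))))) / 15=4318 / 3375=1.28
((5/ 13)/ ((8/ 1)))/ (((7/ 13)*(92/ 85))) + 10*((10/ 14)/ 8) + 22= 118369/ 5152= 22.98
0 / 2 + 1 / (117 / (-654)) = -218 / 39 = -5.59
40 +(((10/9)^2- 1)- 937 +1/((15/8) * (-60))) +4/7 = -12703676/14175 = -896.20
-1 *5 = -5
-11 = -11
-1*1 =-1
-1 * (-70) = 70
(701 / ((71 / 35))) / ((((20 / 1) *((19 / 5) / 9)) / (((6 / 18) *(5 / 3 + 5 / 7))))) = 32.48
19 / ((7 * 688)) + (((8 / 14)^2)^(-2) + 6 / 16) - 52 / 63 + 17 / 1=17984261 / 693504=25.93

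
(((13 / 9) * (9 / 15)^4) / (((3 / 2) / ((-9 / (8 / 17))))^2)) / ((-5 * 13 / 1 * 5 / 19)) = -1.78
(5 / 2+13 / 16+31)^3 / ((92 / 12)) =496407447 / 94208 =5269.27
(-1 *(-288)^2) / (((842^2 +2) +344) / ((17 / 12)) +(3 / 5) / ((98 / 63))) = -32901120 / 198606953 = -0.17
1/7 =0.14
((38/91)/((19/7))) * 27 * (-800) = -43200/13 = -3323.08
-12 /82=-6 /41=-0.15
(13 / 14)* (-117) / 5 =-1521 / 70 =-21.73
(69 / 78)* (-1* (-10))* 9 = 1035 / 13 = 79.62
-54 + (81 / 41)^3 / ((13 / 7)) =-44662455 / 895973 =-49.85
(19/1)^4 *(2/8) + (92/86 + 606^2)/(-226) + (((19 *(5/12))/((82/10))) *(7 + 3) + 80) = 74216954663/2390628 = 31044.96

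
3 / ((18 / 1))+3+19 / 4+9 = 203 / 12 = 16.92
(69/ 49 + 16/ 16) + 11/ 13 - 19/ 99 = 193124/ 63063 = 3.06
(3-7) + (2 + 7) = 5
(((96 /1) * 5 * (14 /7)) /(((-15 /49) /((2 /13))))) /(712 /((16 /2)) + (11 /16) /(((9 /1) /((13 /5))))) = -4515840 /834899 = -5.41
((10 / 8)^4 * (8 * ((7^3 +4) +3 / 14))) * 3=9114375 / 448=20344.59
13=13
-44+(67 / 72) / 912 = -2889149 / 65664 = -44.00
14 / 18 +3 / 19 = 160 / 171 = 0.94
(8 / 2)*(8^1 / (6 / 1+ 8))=16 / 7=2.29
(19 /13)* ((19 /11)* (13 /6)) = 361 /66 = 5.47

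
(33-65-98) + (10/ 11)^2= -15630/ 121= -129.17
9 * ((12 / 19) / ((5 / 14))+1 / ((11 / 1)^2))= 183807 / 11495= 15.99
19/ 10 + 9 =109/ 10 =10.90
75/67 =1.12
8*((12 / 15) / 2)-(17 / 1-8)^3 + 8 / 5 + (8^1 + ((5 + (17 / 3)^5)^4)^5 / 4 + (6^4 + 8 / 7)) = 9870285202061081793382469183733373342522869374336331040378930261731977038261867689918672287091052305848250055655775063109373 / 18038213225620396586276139541796744544573763270035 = 547187522322993746653662000000000000000000000000000000000000000000000000000.00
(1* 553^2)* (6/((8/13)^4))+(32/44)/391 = 112697522601031/8808448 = 12794254.18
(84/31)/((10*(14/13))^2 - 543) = -14196/2237177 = -0.01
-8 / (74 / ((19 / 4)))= -19 / 37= -0.51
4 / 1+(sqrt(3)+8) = sqrt(3)+12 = 13.73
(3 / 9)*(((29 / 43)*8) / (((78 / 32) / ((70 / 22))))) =129920 / 55341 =2.35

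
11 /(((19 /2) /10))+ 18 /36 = 459 /38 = 12.08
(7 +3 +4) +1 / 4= 57 / 4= 14.25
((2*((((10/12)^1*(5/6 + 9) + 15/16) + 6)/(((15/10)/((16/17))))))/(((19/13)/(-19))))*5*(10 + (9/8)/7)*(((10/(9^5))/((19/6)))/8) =-402951575/4806352404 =-0.08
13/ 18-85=-1517/ 18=-84.28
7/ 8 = 0.88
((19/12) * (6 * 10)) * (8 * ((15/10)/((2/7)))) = 3990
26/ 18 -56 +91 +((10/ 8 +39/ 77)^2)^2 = 45.96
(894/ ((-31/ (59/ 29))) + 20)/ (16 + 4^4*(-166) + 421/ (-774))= 26908884/ 29559066959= 0.00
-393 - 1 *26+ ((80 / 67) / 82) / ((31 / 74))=-418.97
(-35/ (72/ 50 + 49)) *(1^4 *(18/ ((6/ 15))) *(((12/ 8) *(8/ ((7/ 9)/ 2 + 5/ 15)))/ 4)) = -2126250/ 16393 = -129.70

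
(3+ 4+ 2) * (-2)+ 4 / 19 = -338 / 19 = -17.79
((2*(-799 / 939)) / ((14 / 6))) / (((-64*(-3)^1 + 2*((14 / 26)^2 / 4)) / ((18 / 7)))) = -9722232 / 996061465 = -0.01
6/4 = 3/2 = 1.50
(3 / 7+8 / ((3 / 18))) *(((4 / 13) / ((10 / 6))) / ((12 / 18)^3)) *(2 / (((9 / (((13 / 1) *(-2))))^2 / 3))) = 52884 / 35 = 1510.97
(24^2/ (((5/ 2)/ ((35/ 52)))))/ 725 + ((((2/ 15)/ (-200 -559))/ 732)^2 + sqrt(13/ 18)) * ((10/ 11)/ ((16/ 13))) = 123214390180205497/ 576039497742165600 + 65 * sqrt(26)/ 528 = 0.84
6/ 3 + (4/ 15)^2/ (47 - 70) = 10334/ 5175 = 2.00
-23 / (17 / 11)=-253 / 17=-14.88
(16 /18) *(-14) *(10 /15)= -224 /27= -8.30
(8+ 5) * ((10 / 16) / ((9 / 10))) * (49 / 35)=455 / 36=12.64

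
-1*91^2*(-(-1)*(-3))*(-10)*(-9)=2235870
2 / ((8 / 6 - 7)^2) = 18 / 289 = 0.06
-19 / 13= -1.46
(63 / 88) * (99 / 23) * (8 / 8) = 567 / 184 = 3.08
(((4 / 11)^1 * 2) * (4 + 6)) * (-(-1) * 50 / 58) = 2000 / 319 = 6.27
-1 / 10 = -0.10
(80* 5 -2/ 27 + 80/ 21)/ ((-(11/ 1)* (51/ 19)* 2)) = -724907/ 106029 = -6.84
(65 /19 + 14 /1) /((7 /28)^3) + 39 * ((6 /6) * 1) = 21925 /19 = 1153.95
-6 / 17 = -0.35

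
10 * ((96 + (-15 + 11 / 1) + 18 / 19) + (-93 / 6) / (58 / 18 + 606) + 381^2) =1452539.22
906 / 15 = 302 / 5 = 60.40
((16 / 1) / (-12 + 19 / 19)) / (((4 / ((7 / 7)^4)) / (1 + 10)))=-4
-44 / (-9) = 44 / 9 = 4.89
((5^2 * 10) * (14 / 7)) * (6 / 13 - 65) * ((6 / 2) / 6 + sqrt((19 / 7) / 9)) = -419500 * sqrt(133) / 273 - 209750 / 13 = -33855.90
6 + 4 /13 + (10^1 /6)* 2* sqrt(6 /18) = 10* sqrt(3) /9 + 82 /13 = 8.23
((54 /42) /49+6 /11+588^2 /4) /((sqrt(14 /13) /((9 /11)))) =2935126665* sqrt(182) /581042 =68148.30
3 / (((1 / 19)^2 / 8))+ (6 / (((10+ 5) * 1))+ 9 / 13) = 563231 / 65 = 8665.09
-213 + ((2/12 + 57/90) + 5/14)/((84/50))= -41613/196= -212.31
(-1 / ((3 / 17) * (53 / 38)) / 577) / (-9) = 646 / 825687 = 0.00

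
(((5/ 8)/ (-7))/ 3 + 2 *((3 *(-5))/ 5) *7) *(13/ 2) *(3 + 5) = -91793/ 42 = -2185.55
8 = 8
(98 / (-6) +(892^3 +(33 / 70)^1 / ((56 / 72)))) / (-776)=-1043306440241 / 1140720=-914603.44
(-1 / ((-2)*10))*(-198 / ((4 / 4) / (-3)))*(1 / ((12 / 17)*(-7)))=-1683 / 280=-6.01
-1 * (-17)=17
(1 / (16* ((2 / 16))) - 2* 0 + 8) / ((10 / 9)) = 153 / 20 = 7.65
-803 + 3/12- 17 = -3279/4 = -819.75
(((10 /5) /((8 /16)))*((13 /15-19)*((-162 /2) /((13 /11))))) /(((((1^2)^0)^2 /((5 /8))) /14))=565488 /13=43499.08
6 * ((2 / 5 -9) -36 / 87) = -7842 / 145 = -54.08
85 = 85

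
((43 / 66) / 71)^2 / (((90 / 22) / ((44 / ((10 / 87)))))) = 53621 / 6805350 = 0.01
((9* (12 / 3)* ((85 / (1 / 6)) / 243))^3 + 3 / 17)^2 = 186036763301.14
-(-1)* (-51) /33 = -17 /11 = -1.55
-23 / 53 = -0.43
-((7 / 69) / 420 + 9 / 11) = -0.82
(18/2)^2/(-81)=-1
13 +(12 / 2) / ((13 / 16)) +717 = 9586 / 13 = 737.38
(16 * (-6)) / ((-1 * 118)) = 48 / 59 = 0.81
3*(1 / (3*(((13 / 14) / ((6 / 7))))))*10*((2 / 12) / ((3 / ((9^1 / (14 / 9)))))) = 270 / 91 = 2.97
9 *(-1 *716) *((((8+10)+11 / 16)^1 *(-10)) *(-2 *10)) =-24084450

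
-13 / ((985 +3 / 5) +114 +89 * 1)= -0.01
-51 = -51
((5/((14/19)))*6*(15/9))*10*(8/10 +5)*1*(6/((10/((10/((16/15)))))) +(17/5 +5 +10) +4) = 3088355/28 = 110298.39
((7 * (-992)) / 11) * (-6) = 3787.64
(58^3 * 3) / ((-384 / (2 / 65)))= -24389 / 520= -46.90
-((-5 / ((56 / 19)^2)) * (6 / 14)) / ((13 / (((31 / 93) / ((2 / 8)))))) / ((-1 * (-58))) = 1805 / 4137952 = 0.00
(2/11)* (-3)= -6/11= -0.55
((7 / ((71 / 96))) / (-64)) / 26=-21 / 3692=-0.01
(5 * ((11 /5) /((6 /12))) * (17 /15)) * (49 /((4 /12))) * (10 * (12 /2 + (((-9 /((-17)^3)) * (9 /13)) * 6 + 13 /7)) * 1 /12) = 270747169 /11271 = 24021.57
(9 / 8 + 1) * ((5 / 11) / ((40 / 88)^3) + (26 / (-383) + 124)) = 20960881 / 76600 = 273.64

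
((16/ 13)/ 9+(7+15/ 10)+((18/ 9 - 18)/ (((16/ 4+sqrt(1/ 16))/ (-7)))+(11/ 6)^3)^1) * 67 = 2757.17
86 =86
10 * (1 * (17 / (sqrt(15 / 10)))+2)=20+170 * sqrt(6) / 3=158.80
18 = 18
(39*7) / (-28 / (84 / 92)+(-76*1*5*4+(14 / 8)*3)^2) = 0.00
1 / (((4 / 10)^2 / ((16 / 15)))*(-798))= -10 / 1197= -0.01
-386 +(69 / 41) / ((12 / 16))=-15734 / 41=-383.76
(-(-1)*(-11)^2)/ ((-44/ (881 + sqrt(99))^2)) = -2134715-29073*sqrt(11)/ 2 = -2182927.12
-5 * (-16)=80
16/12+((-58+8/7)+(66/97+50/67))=-54.10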